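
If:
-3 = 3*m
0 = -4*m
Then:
No Solution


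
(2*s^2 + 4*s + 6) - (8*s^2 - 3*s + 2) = -6*s^2 + 7*s + 4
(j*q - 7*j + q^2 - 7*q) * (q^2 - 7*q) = j*q^3 - 14*j*q^2 + 49*j*q + q^4 - 14*q^3 + 49*q^2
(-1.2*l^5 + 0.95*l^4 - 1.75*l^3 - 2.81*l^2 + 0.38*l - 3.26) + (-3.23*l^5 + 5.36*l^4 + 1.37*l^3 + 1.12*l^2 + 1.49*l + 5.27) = -4.43*l^5 + 6.31*l^4 - 0.38*l^3 - 1.69*l^2 + 1.87*l + 2.01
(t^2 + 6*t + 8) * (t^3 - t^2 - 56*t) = t^5 + 5*t^4 - 54*t^3 - 344*t^2 - 448*t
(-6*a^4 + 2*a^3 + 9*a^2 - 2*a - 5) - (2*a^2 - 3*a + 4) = -6*a^4 + 2*a^3 + 7*a^2 + a - 9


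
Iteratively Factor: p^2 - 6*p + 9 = (p - 3)*(p - 3)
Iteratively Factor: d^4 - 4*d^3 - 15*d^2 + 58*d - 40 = (d - 5)*(d^3 + d^2 - 10*d + 8) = (d - 5)*(d - 1)*(d^2 + 2*d - 8) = (d - 5)*(d - 1)*(d + 4)*(d - 2)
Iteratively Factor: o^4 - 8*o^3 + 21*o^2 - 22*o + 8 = (o - 1)*(o^3 - 7*o^2 + 14*o - 8) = (o - 1)^2*(o^2 - 6*o + 8) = (o - 4)*(o - 1)^2*(o - 2)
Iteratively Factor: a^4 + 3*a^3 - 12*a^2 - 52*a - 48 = (a + 2)*(a^3 + a^2 - 14*a - 24) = (a - 4)*(a + 2)*(a^2 + 5*a + 6) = (a - 4)*(a + 2)^2*(a + 3)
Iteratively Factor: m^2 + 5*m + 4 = (m + 1)*(m + 4)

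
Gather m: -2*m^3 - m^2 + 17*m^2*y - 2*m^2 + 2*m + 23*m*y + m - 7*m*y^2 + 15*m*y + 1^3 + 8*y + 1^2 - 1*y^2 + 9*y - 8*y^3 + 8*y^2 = -2*m^3 + m^2*(17*y - 3) + m*(-7*y^2 + 38*y + 3) - 8*y^3 + 7*y^2 + 17*y + 2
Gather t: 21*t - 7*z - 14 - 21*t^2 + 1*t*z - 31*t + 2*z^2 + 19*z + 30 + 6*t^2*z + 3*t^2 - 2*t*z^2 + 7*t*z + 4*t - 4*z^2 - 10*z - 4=t^2*(6*z - 18) + t*(-2*z^2 + 8*z - 6) - 2*z^2 + 2*z + 12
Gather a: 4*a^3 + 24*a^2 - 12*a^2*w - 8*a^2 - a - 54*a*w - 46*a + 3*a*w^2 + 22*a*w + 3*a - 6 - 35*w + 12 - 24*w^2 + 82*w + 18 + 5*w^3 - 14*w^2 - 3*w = 4*a^3 + a^2*(16 - 12*w) + a*(3*w^2 - 32*w - 44) + 5*w^3 - 38*w^2 + 44*w + 24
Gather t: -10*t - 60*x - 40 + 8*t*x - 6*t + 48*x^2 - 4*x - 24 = t*(8*x - 16) + 48*x^2 - 64*x - 64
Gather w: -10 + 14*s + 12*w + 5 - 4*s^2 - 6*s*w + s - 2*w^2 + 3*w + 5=-4*s^2 + 15*s - 2*w^2 + w*(15 - 6*s)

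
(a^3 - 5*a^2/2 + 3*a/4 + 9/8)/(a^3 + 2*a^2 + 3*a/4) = (4*a^2 - 12*a + 9)/(2*a*(2*a + 3))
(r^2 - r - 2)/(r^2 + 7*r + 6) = (r - 2)/(r + 6)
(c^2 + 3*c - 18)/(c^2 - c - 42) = (c - 3)/(c - 7)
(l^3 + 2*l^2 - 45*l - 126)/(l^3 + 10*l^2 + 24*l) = (l^2 - 4*l - 21)/(l*(l + 4))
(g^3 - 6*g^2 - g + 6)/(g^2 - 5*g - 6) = g - 1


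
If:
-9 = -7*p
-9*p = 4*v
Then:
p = 9/7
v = -81/28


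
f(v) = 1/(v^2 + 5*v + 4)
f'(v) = (-2*v - 5)/(v^2 + 5*v + 4)^2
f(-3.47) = -0.76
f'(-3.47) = 1.13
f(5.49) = 0.02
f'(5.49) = -0.00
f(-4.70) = 0.39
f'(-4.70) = 0.66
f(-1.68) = -0.63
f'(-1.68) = -0.66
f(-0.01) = 0.25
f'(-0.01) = -0.32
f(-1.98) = -0.51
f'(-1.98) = -0.27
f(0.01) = 0.25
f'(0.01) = -0.31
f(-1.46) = -0.86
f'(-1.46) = -1.52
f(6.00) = 0.01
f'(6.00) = 0.00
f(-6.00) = 0.10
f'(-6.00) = 0.07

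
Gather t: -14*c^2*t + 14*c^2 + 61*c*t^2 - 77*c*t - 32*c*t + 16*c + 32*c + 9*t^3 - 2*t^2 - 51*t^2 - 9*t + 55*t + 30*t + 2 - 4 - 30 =14*c^2 + 48*c + 9*t^3 + t^2*(61*c - 53) + t*(-14*c^2 - 109*c + 76) - 32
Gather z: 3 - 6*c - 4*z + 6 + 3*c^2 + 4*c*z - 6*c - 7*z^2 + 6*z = 3*c^2 - 12*c - 7*z^2 + z*(4*c + 2) + 9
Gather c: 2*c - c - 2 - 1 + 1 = c - 2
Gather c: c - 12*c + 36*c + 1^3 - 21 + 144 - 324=25*c - 200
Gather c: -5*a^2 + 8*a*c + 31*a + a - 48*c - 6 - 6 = -5*a^2 + 32*a + c*(8*a - 48) - 12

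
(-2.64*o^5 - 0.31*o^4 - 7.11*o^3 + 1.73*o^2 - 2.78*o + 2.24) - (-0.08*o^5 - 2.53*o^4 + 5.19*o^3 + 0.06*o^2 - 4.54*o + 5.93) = -2.56*o^5 + 2.22*o^4 - 12.3*o^3 + 1.67*o^2 + 1.76*o - 3.69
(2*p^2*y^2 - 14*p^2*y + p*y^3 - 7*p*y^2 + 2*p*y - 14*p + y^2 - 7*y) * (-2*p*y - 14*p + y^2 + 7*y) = -4*p^3*y^3 + 196*p^3*y - 4*p^2*y^2 + 196*p^2 + p*y^5 - 49*p*y^3 + y^4 - 49*y^2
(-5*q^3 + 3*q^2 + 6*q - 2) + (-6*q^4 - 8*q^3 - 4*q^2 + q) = -6*q^4 - 13*q^3 - q^2 + 7*q - 2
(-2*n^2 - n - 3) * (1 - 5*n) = 10*n^3 + 3*n^2 + 14*n - 3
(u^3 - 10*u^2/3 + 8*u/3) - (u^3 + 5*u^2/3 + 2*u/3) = -5*u^2 + 2*u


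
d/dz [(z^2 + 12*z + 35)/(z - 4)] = (z^2 - 8*z - 83)/(z^2 - 8*z + 16)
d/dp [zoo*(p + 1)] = zoo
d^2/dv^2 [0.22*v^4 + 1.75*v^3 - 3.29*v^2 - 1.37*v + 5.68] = 2.64*v^2 + 10.5*v - 6.58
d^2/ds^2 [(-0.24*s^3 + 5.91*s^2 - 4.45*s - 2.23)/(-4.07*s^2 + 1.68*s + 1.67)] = (1.13686837721616e-13*s^4 + 71.224442*s^3 - 15.339648*s^2 + 94.006158*s - 15.03256)/(67.419143*s^6 - 83.487096*s^5 - 48.528645*s^4 + 63.77112*s^3 + 19.912245*s^2 - 14.056056*s - 4.657463)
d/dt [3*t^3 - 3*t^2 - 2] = 3*t*(3*t - 2)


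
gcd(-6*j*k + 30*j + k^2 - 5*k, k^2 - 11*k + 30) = k - 5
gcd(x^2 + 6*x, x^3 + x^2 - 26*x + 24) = x + 6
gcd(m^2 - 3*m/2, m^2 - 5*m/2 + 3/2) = m - 3/2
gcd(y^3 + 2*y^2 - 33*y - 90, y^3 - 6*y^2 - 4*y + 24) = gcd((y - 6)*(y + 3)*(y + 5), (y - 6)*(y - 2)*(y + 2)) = y - 6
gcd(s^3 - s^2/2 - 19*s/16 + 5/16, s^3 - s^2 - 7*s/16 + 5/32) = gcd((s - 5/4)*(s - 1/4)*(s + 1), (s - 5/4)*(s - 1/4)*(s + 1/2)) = s^2 - 3*s/2 + 5/16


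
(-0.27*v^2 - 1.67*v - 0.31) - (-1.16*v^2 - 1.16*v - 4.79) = 0.89*v^2 - 0.51*v + 4.48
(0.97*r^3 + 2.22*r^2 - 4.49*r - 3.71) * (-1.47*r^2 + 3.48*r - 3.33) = -1.4259*r^5 + 0.1122*r^4 + 11.0958*r^3 - 17.5641*r^2 + 2.0409*r + 12.3543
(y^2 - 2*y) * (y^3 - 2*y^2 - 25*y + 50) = y^5 - 4*y^4 - 21*y^3 + 100*y^2 - 100*y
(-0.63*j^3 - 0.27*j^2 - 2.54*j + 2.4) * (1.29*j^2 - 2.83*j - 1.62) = -0.8127*j^5 + 1.4346*j^4 - 1.4919*j^3 + 10.7216*j^2 - 2.6772*j - 3.888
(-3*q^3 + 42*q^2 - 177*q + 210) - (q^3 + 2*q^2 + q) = -4*q^3 + 40*q^2 - 178*q + 210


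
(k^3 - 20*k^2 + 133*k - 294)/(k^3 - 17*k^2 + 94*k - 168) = (k - 7)/(k - 4)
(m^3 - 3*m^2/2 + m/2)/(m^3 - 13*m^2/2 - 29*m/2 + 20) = m*(2*m - 1)/(2*m^2 - 11*m - 40)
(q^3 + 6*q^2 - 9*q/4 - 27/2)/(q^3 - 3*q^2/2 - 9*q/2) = (q^2 + 9*q/2 - 9)/(q*(q - 3))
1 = 1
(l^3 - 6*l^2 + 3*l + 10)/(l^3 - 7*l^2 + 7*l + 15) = (l - 2)/(l - 3)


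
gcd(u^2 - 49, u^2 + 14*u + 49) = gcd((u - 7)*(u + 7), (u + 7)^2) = u + 7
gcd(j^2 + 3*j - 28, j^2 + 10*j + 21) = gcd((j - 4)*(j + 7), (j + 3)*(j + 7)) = j + 7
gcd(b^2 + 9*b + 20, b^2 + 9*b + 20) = b^2 + 9*b + 20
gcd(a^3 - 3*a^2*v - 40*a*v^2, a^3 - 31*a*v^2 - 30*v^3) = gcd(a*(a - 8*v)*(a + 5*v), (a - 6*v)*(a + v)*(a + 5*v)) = a + 5*v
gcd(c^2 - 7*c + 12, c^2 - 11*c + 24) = c - 3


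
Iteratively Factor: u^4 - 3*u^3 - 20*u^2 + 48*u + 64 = (u - 4)*(u^3 + u^2 - 16*u - 16) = (u - 4)*(u + 4)*(u^2 - 3*u - 4) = (u - 4)*(u + 1)*(u + 4)*(u - 4)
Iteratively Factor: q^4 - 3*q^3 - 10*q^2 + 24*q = (q - 2)*(q^3 - q^2 - 12*q) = q*(q - 2)*(q^2 - q - 12) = q*(q - 2)*(q + 3)*(q - 4)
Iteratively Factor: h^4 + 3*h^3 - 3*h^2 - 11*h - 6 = (h + 3)*(h^3 - 3*h - 2) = (h + 1)*(h + 3)*(h^2 - h - 2) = (h + 1)^2*(h + 3)*(h - 2)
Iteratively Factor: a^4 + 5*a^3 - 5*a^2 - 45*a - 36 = (a + 1)*(a^3 + 4*a^2 - 9*a - 36) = (a + 1)*(a + 3)*(a^2 + a - 12) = (a + 1)*(a + 3)*(a + 4)*(a - 3)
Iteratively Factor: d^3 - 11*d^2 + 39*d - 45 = (d - 3)*(d^2 - 8*d + 15) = (d - 3)^2*(d - 5)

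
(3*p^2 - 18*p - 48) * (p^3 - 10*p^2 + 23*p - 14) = 3*p^5 - 48*p^4 + 201*p^3 + 24*p^2 - 852*p + 672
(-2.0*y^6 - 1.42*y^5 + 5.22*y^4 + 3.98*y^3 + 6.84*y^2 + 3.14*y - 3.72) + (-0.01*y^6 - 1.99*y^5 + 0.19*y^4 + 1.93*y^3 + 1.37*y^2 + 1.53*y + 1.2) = -2.01*y^6 - 3.41*y^5 + 5.41*y^4 + 5.91*y^3 + 8.21*y^2 + 4.67*y - 2.52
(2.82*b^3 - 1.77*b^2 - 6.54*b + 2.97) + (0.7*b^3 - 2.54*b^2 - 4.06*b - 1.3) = 3.52*b^3 - 4.31*b^2 - 10.6*b + 1.67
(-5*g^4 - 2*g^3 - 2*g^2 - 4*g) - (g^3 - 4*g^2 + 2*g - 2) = -5*g^4 - 3*g^3 + 2*g^2 - 6*g + 2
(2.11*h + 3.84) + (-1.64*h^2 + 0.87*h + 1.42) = -1.64*h^2 + 2.98*h + 5.26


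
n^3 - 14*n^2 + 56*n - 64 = (n - 8)*(n - 4)*(n - 2)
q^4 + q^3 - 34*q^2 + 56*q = q*(q - 4)*(q - 2)*(q + 7)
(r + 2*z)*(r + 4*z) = r^2 + 6*r*z + 8*z^2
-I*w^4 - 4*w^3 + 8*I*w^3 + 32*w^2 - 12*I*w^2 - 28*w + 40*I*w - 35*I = (w - 7)*(w - 1)*(w - 5*I)*(-I*w + 1)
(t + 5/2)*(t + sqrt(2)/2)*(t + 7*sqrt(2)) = t^3 + 5*t^2/2 + 15*sqrt(2)*t^2/2 + 7*t + 75*sqrt(2)*t/4 + 35/2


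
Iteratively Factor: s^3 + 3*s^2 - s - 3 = (s + 1)*(s^2 + 2*s - 3) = (s - 1)*(s + 1)*(s + 3)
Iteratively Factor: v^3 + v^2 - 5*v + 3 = (v - 1)*(v^2 + 2*v - 3) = (v - 1)*(v + 3)*(v - 1)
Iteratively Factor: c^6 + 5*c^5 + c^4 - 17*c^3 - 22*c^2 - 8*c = (c - 2)*(c^5 + 7*c^4 + 15*c^3 + 13*c^2 + 4*c) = (c - 2)*(c + 1)*(c^4 + 6*c^3 + 9*c^2 + 4*c) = (c - 2)*(c + 1)^2*(c^3 + 5*c^2 + 4*c) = (c - 2)*(c + 1)^2*(c + 4)*(c^2 + c) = (c - 2)*(c + 1)^3*(c + 4)*(c)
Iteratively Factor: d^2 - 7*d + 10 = (d - 5)*(d - 2)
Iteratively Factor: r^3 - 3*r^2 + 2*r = (r)*(r^2 - 3*r + 2) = r*(r - 2)*(r - 1)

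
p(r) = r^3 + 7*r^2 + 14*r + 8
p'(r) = 3*r^2 + 14*r + 14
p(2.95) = 135.89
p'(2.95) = 81.41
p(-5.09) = -13.78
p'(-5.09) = 20.46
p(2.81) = 124.80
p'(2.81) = 77.03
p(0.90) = 27.00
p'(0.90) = 29.03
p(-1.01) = -0.03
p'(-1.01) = 2.92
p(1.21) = 36.96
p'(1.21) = 35.33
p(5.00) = 378.00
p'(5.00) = 159.00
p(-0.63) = 1.71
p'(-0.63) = 6.37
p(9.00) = 1430.00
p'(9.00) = 383.00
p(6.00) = 560.00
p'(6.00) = 206.00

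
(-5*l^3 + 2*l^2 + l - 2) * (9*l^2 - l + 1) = -45*l^5 + 23*l^4 + 2*l^3 - 17*l^2 + 3*l - 2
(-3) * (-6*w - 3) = 18*w + 9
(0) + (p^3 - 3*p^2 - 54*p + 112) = p^3 - 3*p^2 - 54*p + 112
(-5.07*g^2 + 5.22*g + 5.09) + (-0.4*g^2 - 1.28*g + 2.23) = -5.47*g^2 + 3.94*g + 7.32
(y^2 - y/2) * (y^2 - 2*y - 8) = y^4 - 5*y^3/2 - 7*y^2 + 4*y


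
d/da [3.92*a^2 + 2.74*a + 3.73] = 7.84*a + 2.74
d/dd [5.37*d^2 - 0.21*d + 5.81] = 10.74*d - 0.21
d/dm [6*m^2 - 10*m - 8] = 12*m - 10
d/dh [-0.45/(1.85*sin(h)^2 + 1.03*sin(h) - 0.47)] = (1.665*sin(h) + 0.4635)*cos(h)/(1.85*sin(h)^2 + 1.03*sin(h) - 0.47)^2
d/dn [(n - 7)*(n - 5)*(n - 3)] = 3*n^2 - 30*n + 71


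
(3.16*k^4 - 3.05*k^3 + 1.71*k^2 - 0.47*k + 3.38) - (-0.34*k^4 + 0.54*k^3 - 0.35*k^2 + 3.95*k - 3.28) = 3.5*k^4 - 3.59*k^3 + 2.06*k^2 - 4.42*k + 6.66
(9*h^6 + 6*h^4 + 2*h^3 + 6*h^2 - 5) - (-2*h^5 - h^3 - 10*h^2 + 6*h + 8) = 9*h^6 + 2*h^5 + 6*h^4 + 3*h^3 + 16*h^2 - 6*h - 13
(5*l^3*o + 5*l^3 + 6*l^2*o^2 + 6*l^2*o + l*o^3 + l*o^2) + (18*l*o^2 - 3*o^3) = 5*l^3*o + 5*l^3 + 6*l^2*o^2 + 6*l^2*o + l*o^3 + 19*l*o^2 - 3*o^3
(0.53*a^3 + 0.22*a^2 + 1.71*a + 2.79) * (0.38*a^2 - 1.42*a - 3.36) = 0.2014*a^5 - 0.669*a^4 - 1.4434*a^3 - 2.1072*a^2 - 9.7074*a - 9.3744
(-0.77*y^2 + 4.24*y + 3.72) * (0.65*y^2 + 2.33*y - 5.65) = -0.5005*y^4 + 0.9619*y^3 + 16.6477*y^2 - 15.2884*y - 21.018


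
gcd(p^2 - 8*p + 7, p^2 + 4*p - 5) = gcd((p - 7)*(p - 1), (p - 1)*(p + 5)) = p - 1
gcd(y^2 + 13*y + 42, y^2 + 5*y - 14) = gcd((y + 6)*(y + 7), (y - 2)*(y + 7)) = y + 7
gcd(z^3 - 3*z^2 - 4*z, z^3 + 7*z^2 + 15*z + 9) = z + 1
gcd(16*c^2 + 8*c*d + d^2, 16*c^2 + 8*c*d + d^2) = 16*c^2 + 8*c*d + d^2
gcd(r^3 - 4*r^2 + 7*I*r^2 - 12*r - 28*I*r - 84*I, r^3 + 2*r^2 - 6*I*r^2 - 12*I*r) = r + 2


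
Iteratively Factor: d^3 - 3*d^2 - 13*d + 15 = (d + 3)*(d^2 - 6*d + 5) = (d - 5)*(d + 3)*(d - 1)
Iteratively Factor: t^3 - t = (t)*(t^2 - 1) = t*(t - 1)*(t + 1)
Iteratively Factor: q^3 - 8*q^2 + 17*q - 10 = (q - 2)*(q^2 - 6*q + 5) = (q - 5)*(q - 2)*(q - 1)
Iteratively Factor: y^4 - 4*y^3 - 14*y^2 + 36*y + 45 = (y + 1)*(y^3 - 5*y^2 - 9*y + 45) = (y - 3)*(y + 1)*(y^2 - 2*y - 15) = (y - 3)*(y + 1)*(y + 3)*(y - 5)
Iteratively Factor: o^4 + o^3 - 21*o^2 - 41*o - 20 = (o + 1)*(o^3 - 21*o - 20) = (o + 1)*(o + 4)*(o^2 - 4*o - 5) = (o + 1)^2*(o + 4)*(o - 5)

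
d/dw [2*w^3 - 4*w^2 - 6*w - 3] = 6*w^2 - 8*w - 6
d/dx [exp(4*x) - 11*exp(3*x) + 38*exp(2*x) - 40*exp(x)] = (4*exp(3*x) - 33*exp(2*x) + 76*exp(x) - 40)*exp(x)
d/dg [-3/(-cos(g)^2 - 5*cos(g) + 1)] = 3*(2*cos(g) + 5)*sin(g)/(-sin(g)^2 + 5*cos(g))^2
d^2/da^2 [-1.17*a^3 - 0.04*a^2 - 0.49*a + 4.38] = -7.02*a - 0.08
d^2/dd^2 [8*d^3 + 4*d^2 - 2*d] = 48*d + 8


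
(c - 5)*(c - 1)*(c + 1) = c^3 - 5*c^2 - c + 5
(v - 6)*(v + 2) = v^2 - 4*v - 12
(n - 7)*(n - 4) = n^2 - 11*n + 28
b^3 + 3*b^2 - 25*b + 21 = (b - 3)*(b - 1)*(b + 7)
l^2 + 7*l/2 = l*(l + 7/2)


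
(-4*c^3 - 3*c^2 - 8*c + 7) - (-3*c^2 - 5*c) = -4*c^3 - 3*c + 7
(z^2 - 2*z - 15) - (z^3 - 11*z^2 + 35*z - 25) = -z^3 + 12*z^2 - 37*z + 10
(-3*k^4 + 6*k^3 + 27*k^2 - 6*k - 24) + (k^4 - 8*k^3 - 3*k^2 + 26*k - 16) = -2*k^4 - 2*k^3 + 24*k^2 + 20*k - 40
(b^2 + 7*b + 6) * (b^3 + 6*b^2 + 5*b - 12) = b^5 + 13*b^4 + 53*b^3 + 59*b^2 - 54*b - 72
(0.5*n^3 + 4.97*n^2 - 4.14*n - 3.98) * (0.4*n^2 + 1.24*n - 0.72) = 0.2*n^5 + 2.608*n^4 + 4.1468*n^3 - 10.304*n^2 - 1.9544*n + 2.8656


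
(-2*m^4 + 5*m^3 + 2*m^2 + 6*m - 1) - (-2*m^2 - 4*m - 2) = -2*m^4 + 5*m^3 + 4*m^2 + 10*m + 1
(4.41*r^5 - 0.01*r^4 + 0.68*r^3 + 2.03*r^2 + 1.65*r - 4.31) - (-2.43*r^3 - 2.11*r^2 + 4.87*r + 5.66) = 4.41*r^5 - 0.01*r^4 + 3.11*r^3 + 4.14*r^2 - 3.22*r - 9.97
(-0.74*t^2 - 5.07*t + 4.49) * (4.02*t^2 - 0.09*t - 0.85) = -2.9748*t^4 - 20.3148*t^3 + 19.1351*t^2 + 3.9054*t - 3.8165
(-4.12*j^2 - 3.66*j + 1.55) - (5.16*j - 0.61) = -4.12*j^2 - 8.82*j + 2.16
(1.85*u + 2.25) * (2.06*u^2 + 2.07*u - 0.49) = 3.811*u^3 + 8.4645*u^2 + 3.751*u - 1.1025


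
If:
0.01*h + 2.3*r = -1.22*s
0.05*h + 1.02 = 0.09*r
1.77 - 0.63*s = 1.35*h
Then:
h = 22.23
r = 23.69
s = -44.84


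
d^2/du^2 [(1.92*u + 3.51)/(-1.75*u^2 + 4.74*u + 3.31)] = ((1.92*u + 3.51)*(3.5*u - 4.74)*(7.0*u - 9.48) + (20.16*u - 5.9166)*(-1.75*u^2 + 4.74*u + 3.31))/(-1.75*u^2 + 4.74*u + 3.31)^3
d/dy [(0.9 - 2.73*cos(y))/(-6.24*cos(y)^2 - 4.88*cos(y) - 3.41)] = (17.0352*cos(y)^2 - 11.232*cos(y) - 13.7013)*sin(y)/(38.9376*cos(y)^4 + 60.9024*cos(y)^3 + 66.3712*cos(y)^2 + 33.2816*cos(y) + 11.6281)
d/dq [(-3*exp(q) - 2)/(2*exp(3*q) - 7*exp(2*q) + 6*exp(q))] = (12*exp(3*q) - 9*exp(2*q) - 28*exp(q) + 12)*exp(-q)/(4*exp(4*q) - 28*exp(3*q) + 73*exp(2*q) - 84*exp(q) + 36)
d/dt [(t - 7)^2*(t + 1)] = (t - 7)*(3*t - 5)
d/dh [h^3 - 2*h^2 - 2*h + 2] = 3*h^2 - 4*h - 2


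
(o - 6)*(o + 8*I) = o^2 - 6*o + 8*I*o - 48*I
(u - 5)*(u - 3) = u^2 - 8*u + 15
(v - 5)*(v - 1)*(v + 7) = v^3 + v^2 - 37*v + 35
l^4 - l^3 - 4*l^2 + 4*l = l*(l - 2)*(l - 1)*(l + 2)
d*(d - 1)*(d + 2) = d^3 + d^2 - 2*d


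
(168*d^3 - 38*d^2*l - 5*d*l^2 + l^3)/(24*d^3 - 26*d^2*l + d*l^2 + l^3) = (7*d - l)/(d - l)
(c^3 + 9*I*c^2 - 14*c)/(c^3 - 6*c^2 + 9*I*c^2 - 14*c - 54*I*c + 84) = c/(c - 6)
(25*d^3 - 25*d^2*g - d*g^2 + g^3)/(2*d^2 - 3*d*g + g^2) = (25*d^2 - g^2)/(2*d - g)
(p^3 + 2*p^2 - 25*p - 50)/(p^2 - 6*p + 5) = (p^2 + 7*p + 10)/(p - 1)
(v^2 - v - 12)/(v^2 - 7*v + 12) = (v + 3)/(v - 3)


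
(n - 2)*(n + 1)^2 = n^3 - 3*n - 2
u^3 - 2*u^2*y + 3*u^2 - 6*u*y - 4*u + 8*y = (u - 1)*(u + 4)*(u - 2*y)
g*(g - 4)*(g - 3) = g^3 - 7*g^2 + 12*g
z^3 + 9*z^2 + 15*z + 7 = (z + 1)^2*(z + 7)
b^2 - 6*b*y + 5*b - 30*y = (b + 5)*(b - 6*y)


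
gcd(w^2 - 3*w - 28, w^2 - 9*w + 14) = w - 7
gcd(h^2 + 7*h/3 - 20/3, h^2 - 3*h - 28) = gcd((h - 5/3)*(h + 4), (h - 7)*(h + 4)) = h + 4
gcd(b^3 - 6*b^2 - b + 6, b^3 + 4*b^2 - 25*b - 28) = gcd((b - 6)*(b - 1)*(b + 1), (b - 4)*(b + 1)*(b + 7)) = b + 1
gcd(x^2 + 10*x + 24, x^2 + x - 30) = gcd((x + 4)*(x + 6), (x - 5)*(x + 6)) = x + 6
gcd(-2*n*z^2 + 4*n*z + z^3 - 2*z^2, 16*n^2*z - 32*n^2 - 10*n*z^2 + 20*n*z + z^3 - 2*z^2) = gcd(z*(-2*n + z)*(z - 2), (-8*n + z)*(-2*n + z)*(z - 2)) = -2*n*z + 4*n + z^2 - 2*z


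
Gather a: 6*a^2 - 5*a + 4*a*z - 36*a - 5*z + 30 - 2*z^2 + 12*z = 6*a^2 + a*(4*z - 41) - 2*z^2 + 7*z + 30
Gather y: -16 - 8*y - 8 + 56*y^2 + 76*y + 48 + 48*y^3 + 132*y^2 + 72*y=48*y^3 + 188*y^2 + 140*y + 24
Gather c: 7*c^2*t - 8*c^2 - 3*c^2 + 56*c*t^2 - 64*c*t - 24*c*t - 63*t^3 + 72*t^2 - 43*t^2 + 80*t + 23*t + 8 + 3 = c^2*(7*t - 11) + c*(56*t^2 - 88*t) - 63*t^3 + 29*t^2 + 103*t + 11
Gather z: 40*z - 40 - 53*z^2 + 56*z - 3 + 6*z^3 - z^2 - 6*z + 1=6*z^3 - 54*z^2 + 90*z - 42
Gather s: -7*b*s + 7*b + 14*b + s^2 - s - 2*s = 21*b + s^2 + s*(-7*b - 3)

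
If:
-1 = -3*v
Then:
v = 1/3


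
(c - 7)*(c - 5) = c^2 - 12*c + 35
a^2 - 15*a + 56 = (a - 8)*(a - 7)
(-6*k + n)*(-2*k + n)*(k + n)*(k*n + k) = 12*k^4*n + 12*k^4 + 4*k^3*n^2 + 4*k^3*n - 7*k^2*n^3 - 7*k^2*n^2 + k*n^4 + k*n^3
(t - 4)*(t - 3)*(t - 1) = t^3 - 8*t^2 + 19*t - 12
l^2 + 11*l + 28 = (l + 4)*(l + 7)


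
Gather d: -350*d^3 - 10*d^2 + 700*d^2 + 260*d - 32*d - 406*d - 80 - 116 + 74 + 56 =-350*d^3 + 690*d^2 - 178*d - 66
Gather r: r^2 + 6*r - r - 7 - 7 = r^2 + 5*r - 14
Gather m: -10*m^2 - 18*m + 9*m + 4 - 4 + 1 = -10*m^2 - 9*m + 1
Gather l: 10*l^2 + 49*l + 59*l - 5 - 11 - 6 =10*l^2 + 108*l - 22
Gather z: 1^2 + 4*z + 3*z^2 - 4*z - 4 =3*z^2 - 3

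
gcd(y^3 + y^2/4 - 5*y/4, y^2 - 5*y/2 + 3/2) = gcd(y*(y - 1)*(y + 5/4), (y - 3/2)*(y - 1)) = y - 1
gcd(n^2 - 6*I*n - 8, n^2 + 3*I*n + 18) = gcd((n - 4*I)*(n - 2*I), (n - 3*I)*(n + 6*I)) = 1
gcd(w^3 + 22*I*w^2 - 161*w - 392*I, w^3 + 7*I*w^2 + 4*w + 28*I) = w + 7*I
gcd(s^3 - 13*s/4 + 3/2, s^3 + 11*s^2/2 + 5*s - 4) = s^2 + 3*s/2 - 1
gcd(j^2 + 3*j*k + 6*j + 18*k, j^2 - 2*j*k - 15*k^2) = j + 3*k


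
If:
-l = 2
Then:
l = -2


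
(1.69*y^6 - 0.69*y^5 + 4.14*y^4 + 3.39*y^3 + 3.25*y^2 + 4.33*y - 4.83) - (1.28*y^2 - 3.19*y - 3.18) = 1.69*y^6 - 0.69*y^5 + 4.14*y^4 + 3.39*y^3 + 1.97*y^2 + 7.52*y - 1.65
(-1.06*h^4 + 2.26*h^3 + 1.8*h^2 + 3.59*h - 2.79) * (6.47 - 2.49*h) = 2.6394*h^5 - 12.4856*h^4 + 10.1402*h^3 + 2.7069*h^2 + 30.1744*h - 18.0513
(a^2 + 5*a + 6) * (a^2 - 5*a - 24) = a^4 - 43*a^2 - 150*a - 144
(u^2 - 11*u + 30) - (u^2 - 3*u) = 30 - 8*u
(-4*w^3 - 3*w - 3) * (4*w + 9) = -16*w^4 - 36*w^3 - 12*w^2 - 39*w - 27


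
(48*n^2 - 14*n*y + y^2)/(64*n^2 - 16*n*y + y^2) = (-6*n + y)/(-8*n + y)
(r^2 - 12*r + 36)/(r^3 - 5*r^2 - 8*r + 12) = (r - 6)/(r^2 + r - 2)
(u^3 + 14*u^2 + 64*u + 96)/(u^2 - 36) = (u^2 + 8*u + 16)/(u - 6)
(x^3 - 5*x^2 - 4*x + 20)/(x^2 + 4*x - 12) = (x^2 - 3*x - 10)/(x + 6)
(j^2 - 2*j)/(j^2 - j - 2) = j/(j + 1)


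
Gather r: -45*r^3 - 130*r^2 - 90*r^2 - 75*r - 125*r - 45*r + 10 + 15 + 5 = -45*r^3 - 220*r^2 - 245*r + 30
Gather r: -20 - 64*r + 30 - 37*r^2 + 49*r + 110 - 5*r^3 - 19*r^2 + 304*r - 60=-5*r^3 - 56*r^2 + 289*r + 60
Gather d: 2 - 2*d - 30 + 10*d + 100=8*d + 72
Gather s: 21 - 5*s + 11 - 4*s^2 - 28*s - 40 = -4*s^2 - 33*s - 8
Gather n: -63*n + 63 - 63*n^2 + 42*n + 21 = -63*n^2 - 21*n + 84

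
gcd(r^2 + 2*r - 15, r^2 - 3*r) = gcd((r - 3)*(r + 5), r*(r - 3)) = r - 3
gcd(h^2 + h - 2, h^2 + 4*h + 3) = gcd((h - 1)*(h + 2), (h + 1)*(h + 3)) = 1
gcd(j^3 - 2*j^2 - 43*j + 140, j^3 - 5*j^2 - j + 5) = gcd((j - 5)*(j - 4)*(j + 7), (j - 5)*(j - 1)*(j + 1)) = j - 5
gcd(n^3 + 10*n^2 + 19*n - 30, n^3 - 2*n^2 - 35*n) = n + 5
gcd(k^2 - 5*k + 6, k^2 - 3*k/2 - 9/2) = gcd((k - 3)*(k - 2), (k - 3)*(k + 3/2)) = k - 3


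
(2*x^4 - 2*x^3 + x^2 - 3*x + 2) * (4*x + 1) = 8*x^5 - 6*x^4 + 2*x^3 - 11*x^2 + 5*x + 2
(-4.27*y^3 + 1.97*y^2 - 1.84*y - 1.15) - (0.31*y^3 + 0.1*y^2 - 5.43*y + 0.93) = -4.58*y^3 + 1.87*y^2 + 3.59*y - 2.08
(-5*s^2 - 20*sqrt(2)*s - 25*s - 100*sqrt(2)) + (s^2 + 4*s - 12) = -4*s^2 - 20*sqrt(2)*s - 21*s - 100*sqrt(2) - 12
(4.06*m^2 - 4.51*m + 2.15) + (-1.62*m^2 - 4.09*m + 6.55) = 2.44*m^2 - 8.6*m + 8.7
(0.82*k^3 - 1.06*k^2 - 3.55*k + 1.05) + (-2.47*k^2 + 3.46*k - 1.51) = 0.82*k^3 - 3.53*k^2 - 0.0899999999999999*k - 0.46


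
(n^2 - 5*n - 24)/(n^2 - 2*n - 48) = (n + 3)/(n + 6)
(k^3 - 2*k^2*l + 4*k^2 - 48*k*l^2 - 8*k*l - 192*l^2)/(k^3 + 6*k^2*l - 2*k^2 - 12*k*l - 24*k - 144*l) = (k - 8*l)/(k - 6)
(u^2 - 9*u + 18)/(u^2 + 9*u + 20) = (u^2 - 9*u + 18)/(u^2 + 9*u + 20)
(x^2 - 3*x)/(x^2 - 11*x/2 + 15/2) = 2*x/(2*x - 5)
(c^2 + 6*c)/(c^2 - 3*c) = (c + 6)/(c - 3)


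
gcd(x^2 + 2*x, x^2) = x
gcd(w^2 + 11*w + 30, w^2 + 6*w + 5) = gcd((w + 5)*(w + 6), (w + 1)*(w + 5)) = w + 5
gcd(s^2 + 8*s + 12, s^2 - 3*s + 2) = 1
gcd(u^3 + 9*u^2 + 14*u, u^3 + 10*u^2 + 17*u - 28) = u + 7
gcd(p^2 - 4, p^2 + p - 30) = 1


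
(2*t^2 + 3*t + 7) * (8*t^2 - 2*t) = 16*t^4 + 20*t^3 + 50*t^2 - 14*t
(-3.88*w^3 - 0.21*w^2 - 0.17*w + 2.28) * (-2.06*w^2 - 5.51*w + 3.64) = 7.9928*w^5 + 21.8114*w^4 - 12.6159*w^3 - 4.5245*w^2 - 13.1816*w + 8.2992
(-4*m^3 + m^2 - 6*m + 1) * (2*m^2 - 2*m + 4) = -8*m^5 + 10*m^4 - 30*m^3 + 18*m^2 - 26*m + 4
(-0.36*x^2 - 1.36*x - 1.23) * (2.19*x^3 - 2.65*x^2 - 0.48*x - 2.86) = -0.7884*x^5 - 2.0244*x^4 + 1.0831*x^3 + 4.9419*x^2 + 4.48*x + 3.5178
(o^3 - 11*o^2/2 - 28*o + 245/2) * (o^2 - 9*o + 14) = o^5 - 29*o^4/2 + 71*o^3/2 + 595*o^2/2 - 2989*o/2 + 1715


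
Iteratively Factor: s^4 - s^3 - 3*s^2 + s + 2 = (s + 1)*(s^3 - 2*s^2 - s + 2) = (s + 1)^2*(s^2 - 3*s + 2) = (s - 1)*(s + 1)^2*(s - 2)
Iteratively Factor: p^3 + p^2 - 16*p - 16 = (p + 1)*(p^2 - 16) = (p + 1)*(p + 4)*(p - 4)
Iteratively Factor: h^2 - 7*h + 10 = (h - 2)*(h - 5)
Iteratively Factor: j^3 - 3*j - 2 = (j + 1)*(j^2 - j - 2) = (j - 2)*(j + 1)*(j + 1)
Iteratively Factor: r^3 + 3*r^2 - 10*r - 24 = (r + 4)*(r^2 - r - 6) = (r - 3)*(r + 4)*(r + 2)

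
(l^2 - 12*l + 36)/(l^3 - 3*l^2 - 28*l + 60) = (l - 6)/(l^2 + 3*l - 10)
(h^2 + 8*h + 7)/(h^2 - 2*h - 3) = (h + 7)/(h - 3)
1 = 1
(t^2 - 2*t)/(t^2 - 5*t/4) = 4*(t - 2)/(4*t - 5)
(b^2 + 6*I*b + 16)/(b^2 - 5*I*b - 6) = (b + 8*I)/(b - 3*I)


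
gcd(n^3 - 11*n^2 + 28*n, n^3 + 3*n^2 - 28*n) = n^2 - 4*n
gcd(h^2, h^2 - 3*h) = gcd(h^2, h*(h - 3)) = h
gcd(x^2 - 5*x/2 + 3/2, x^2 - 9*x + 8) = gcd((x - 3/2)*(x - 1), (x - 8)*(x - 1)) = x - 1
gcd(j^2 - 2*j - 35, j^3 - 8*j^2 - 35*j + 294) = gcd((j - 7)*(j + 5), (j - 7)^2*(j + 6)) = j - 7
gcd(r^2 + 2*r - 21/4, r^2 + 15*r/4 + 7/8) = r + 7/2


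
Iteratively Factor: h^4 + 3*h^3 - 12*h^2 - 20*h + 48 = (h - 2)*(h^3 + 5*h^2 - 2*h - 24) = (h - 2)*(h + 4)*(h^2 + h - 6) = (h - 2)*(h + 3)*(h + 4)*(h - 2)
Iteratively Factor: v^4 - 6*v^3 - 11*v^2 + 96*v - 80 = (v + 4)*(v^3 - 10*v^2 + 29*v - 20) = (v - 1)*(v + 4)*(v^2 - 9*v + 20) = (v - 4)*(v - 1)*(v + 4)*(v - 5)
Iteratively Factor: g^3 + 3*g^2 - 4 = (g + 2)*(g^2 + g - 2) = (g - 1)*(g + 2)*(g + 2)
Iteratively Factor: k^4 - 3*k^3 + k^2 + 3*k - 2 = (k - 1)*(k^3 - 2*k^2 - k + 2) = (k - 2)*(k - 1)*(k^2 - 1) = (k - 2)*(k - 1)*(k + 1)*(k - 1)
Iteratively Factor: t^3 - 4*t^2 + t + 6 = (t - 3)*(t^2 - t - 2) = (t - 3)*(t - 2)*(t + 1)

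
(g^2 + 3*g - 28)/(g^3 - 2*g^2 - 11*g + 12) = (g + 7)/(g^2 + 2*g - 3)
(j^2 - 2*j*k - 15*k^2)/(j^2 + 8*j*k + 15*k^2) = (j - 5*k)/(j + 5*k)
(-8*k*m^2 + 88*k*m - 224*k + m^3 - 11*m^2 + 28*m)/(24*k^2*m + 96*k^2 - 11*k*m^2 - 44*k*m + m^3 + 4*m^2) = (-m^2 + 11*m - 28)/(3*k*m + 12*k - m^2 - 4*m)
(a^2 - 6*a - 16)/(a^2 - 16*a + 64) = (a + 2)/(a - 8)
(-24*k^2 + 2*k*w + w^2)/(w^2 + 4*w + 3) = (-24*k^2 + 2*k*w + w^2)/(w^2 + 4*w + 3)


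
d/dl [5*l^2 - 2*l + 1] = 10*l - 2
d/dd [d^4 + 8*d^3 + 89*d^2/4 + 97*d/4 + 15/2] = 4*d^3 + 24*d^2 + 89*d/2 + 97/4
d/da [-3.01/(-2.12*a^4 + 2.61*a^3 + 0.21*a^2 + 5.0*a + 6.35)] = (-25.5248*a^3 + 23.5683*a^2 + 1.2642*a + 15.05)/(-2.12*a^4 + 2.61*a^3 + 0.21*a^2 + 5.0*a + 6.35)^2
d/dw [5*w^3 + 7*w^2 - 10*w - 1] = 15*w^2 + 14*w - 10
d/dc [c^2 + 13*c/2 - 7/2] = 2*c + 13/2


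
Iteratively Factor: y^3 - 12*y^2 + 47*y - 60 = (y - 4)*(y^2 - 8*y + 15) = (y - 5)*(y - 4)*(y - 3)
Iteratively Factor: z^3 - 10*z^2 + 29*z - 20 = (z - 5)*(z^2 - 5*z + 4) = (z - 5)*(z - 1)*(z - 4)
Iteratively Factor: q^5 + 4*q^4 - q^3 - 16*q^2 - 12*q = (q + 1)*(q^4 + 3*q^3 - 4*q^2 - 12*q) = (q + 1)*(q + 2)*(q^3 + q^2 - 6*q) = (q - 2)*(q + 1)*(q + 2)*(q^2 + 3*q) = q*(q - 2)*(q + 1)*(q + 2)*(q + 3)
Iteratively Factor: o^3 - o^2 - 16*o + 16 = (o + 4)*(o^2 - 5*o + 4) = (o - 4)*(o + 4)*(o - 1)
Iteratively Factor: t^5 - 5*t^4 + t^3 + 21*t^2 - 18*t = (t - 3)*(t^4 - 2*t^3 - 5*t^2 + 6*t) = (t - 3)*(t + 2)*(t^3 - 4*t^2 + 3*t) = t*(t - 3)*(t + 2)*(t^2 - 4*t + 3) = t*(t - 3)*(t - 1)*(t + 2)*(t - 3)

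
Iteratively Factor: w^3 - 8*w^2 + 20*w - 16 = (w - 2)*(w^2 - 6*w + 8) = (w - 4)*(w - 2)*(w - 2)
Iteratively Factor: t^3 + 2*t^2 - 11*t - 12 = (t + 4)*(t^2 - 2*t - 3) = (t + 1)*(t + 4)*(t - 3)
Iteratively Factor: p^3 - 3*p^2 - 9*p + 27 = (p + 3)*(p^2 - 6*p + 9) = (p - 3)*(p + 3)*(p - 3)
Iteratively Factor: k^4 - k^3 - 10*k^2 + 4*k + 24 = (k + 2)*(k^3 - 3*k^2 - 4*k + 12) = (k - 3)*(k + 2)*(k^2 - 4) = (k - 3)*(k - 2)*(k + 2)*(k + 2)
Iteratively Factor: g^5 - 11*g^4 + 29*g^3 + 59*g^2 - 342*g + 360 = (g - 5)*(g^4 - 6*g^3 - g^2 + 54*g - 72) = (g - 5)*(g - 3)*(g^3 - 3*g^2 - 10*g + 24) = (g - 5)*(g - 4)*(g - 3)*(g^2 + g - 6) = (g - 5)*(g - 4)*(g - 3)*(g - 2)*(g + 3)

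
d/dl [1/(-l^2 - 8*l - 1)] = 2*(l + 4)/(l^2 + 8*l + 1)^2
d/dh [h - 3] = 1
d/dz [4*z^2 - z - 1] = 8*z - 1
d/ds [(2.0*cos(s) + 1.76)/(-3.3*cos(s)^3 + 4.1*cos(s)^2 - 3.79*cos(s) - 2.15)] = (-13.2*cos(s)^3 - 9.224*cos(s)^2 + 14.432*cos(s) - 2.3704)*sin(s)/(10.89*cos(s)^6 - 27.06*cos(s)^5 + 41.824*cos(s)^4 - 16.888*cos(s)^3 - 3.2659*cos(s)^2 + 16.297*cos(s) + 4.6225)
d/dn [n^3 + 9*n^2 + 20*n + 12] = 3*n^2 + 18*n + 20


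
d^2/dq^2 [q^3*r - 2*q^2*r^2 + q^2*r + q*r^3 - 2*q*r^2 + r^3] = 2*r*(3*q - 2*r + 1)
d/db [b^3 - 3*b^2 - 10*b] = 3*b^2 - 6*b - 10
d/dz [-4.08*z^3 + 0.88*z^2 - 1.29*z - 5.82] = -12.24*z^2 + 1.76*z - 1.29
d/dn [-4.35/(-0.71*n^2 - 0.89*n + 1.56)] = (-6.177*n - 3.8715)/(0.71*n^2 + 0.89*n - 1.56)^2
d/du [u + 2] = 1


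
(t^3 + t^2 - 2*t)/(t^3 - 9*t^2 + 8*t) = (t + 2)/(t - 8)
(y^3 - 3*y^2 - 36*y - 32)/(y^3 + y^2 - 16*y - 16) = (y - 8)/(y - 4)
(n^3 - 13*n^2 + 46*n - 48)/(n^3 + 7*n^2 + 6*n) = (n^3 - 13*n^2 + 46*n - 48)/(n*(n^2 + 7*n + 6))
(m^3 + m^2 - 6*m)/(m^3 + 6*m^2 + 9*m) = (m - 2)/(m + 3)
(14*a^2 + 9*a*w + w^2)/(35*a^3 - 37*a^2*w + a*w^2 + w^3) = (2*a + w)/(5*a^2 - 6*a*w + w^2)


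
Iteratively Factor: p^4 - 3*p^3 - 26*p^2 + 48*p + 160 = (p + 4)*(p^3 - 7*p^2 + 2*p + 40) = (p + 2)*(p + 4)*(p^2 - 9*p + 20) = (p - 4)*(p + 2)*(p + 4)*(p - 5)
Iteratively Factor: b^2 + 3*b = (b)*(b + 3)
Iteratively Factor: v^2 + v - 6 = (v + 3)*(v - 2)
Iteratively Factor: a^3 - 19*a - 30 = (a + 2)*(a^2 - 2*a - 15) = (a + 2)*(a + 3)*(a - 5)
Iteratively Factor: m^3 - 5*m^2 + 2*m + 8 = (m - 4)*(m^2 - m - 2) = (m - 4)*(m - 2)*(m + 1)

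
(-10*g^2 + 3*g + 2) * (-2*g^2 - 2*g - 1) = 20*g^4 + 14*g^3 - 7*g - 2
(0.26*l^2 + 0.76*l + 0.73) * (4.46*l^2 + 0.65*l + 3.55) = 1.1596*l^4 + 3.5586*l^3 + 4.6728*l^2 + 3.1725*l + 2.5915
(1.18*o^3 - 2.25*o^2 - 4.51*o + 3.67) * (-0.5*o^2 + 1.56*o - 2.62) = -0.59*o^5 + 2.9658*o^4 - 4.3466*o^3 - 2.9756*o^2 + 17.5414*o - 9.6154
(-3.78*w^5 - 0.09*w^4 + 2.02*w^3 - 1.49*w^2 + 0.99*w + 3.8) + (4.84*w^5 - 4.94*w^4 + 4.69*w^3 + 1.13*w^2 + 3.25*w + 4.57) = 1.06*w^5 - 5.03*w^4 + 6.71*w^3 - 0.36*w^2 + 4.24*w + 8.37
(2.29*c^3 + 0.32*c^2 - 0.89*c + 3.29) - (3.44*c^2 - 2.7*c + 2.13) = 2.29*c^3 - 3.12*c^2 + 1.81*c + 1.16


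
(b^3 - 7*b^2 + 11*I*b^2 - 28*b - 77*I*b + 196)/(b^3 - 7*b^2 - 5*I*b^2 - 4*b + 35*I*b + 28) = (b^2 + 11*I*b - 28)/(b^2 - 5*I*b - 4)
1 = 1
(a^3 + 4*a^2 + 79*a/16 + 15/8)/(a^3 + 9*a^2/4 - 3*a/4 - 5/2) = (a + 3/4)/(a - 1)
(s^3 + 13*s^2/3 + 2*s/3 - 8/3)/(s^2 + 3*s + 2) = (3*s^2 + 10*s - 8)/(3*(s + 2))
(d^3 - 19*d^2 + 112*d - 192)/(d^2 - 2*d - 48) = (d^2 - 11*d + 24)/(d + 6)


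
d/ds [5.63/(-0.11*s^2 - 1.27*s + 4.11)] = (1.2386*s + 7.1501)/(0.11*s^2 + 1.27*s - 4.11)^2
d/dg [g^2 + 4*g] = 2*g + 4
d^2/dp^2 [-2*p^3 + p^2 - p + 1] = 2 - 12*p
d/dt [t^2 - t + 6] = 2*t - 1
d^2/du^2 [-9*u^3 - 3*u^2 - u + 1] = -54*u - 6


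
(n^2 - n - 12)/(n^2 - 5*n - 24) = (n - 4)/(n - 8)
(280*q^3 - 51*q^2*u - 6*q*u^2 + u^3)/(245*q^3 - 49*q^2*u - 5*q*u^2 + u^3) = (8*q - u)/(7*q - u)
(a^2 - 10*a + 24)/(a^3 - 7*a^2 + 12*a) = (a - 6)/(a*(a - 3))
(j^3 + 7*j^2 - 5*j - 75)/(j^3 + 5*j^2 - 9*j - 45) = (j + 5)/(j + 3)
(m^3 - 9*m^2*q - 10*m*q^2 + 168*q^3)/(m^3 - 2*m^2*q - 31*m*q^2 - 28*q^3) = (m - 6*q)/(m + q)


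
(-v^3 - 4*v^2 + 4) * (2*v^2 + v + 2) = -2*v^5 - 9*v^4 - 6*v^3 + 4*v + 8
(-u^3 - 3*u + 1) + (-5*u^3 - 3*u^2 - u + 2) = -6*u^3 - 3*u^2 - 4*u + 3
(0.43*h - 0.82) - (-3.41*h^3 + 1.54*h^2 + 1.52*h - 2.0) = 3.41*h^3 - 1.54*h^2 - 1.09*h + 1.18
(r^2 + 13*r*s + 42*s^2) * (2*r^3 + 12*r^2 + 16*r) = 2*r^5 + 26*r^4*s + 12*r^4 + 84*r^3*s^2 + 156*r^3*s + 16*r^3 + 504*r^2*s^2 + 208*r^2*s + 672*r*s^2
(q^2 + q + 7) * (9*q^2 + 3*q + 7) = 9*q^4 + 12*q^3 + 73*q^2 + 28*q + 49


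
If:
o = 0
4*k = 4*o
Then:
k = 0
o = 0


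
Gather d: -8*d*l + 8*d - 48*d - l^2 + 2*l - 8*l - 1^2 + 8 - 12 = d*(-8*l - 40) - l^2 - 6*l - 5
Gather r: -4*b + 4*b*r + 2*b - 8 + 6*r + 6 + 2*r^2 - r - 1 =-2*b + 2*r^2 + r*(4*b + 5) - 3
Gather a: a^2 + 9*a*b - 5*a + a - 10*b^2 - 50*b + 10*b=a^2 + a*(9*b - 4) - 10*b^2 - 40*b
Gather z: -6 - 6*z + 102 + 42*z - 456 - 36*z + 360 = 0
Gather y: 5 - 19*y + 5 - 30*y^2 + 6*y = -30*y^2 - 13*y + 10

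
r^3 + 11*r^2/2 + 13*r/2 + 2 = (r + 1/2)*(r + 1)*(r + 4)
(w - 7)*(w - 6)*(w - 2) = w^3 - 15*w^2 + 68*w - 84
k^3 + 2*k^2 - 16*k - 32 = (k - 4)*(k + 2)*(k + 4)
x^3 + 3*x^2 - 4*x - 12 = (x - 2)*(x + 2)*(x + 3)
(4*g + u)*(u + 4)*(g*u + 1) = 4*g^2*u^2 + 16*g^2*u + g*u^3 + 4*g*u^2 + 4*g*u + 16*g + u^2 + 4*u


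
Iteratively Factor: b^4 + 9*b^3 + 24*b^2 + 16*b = (b)*(b^3 + 9*b^2 + 24*b + 16) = b*(b + 4)*(b^2 + 5*b + 4) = b*(b + 4)^2*(b + 1)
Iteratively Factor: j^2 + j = (j)*(j + 1)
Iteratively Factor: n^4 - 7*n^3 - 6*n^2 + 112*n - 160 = (n - 2)*(n^3 - 5*n^2 - 16*n + 80) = (n - 5)*(n - 2)*(n^2 - 16) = (n - 5)*(n - 4)*(n - 2)*(n + 4)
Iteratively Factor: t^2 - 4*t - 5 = (t - 5)*(t + 1)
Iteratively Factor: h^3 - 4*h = (h + 2)*(h^2 - 2*h) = h*(h + 2)*(h - 2)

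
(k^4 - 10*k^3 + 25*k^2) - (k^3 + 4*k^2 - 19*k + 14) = k^4 - 11*k^3 + 21*k^2 + 19*k - 14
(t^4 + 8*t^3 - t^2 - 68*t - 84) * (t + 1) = t^5 + 9*t^4 + 7*t^3 - 69*t^2 - 152*t - 84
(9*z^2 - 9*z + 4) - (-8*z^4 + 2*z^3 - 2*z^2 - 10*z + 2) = 8*z^4 - 2*z^3 + 11*z^2 + z + 2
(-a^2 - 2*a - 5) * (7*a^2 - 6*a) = -7*a^4 - 8*a^3 - 23*a^2 + 30*a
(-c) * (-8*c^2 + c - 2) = 8*c^3 - c^2 + 2*c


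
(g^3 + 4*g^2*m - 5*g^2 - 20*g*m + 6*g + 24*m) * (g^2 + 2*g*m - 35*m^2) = g^5 + 6*g^4*m - 5*g^4 - 27*g^3*m^2 - 30*g^3*m + 6*g^3 - 140*g^2*m^3 + 135*g^2*m^2 + 36*g^2*m + 700*g*m^3 - 162*g*m^2 - 840*m^3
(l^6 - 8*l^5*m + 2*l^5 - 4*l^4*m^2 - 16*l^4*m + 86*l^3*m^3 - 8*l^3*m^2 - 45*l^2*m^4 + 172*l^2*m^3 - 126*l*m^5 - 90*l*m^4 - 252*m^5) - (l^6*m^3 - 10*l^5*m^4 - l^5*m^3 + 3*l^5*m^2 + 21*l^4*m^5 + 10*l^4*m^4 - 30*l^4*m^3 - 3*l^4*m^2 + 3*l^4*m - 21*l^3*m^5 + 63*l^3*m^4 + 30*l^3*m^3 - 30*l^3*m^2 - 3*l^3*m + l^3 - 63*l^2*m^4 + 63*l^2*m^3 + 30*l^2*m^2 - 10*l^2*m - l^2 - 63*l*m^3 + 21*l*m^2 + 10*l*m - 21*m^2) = -l^6*m^3 + l^6 + 10*l^5*m^4 + l^5*m^3 - 3*l^5*m^2 - 8*l^5*m + 2*l^5 - 21*l^4*m^5 - 10*l^4*m^4 + 30*l^4*m^3 - l^4*m^2 - 19*l^4*m + 21*l^3*m^5 - 63*l^3*m^4 + 56*l^3*m^3 + 22*l^3*m^2 + 3*l^3*m - l^3 + 18*l^2*m^4 + 109*l^2*m^3 - 30*l^2*m^2 + 10*l^2*m + l^2 - 126*l*m^5 - 90*l*m^4 + 63*l*m^3 - 21*l*m^2 - 10*l*m - 252*m^5 + 21*m^2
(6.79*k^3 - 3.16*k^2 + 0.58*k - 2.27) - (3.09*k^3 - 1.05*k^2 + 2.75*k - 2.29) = 3.7*k^3 - 2.11*k^2 - 2.17*k + 0.02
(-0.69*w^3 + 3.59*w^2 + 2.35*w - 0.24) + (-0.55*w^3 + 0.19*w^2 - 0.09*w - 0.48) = -1.24*w^3 + 3.78*w^2 + 2.26*w - 0.72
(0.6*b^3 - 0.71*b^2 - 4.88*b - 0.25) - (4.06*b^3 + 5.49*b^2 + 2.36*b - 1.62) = -3.46*b^3 - 6.2*b^2 - 7.24*b + 1.37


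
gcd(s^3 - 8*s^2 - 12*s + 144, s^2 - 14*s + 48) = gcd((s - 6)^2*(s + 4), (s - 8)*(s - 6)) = s - 6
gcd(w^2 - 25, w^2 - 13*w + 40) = w - 5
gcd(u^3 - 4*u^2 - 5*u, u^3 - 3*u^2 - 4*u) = u^2 + u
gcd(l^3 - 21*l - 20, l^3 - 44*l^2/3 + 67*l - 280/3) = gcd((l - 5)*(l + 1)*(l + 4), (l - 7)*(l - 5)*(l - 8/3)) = l - 5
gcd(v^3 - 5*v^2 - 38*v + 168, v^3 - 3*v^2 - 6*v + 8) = v - 4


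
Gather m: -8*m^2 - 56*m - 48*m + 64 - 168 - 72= -8*m^2 - 104*m - 176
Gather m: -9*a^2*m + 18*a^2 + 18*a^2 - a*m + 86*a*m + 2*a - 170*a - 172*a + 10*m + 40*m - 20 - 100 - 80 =36*a^2 - 340*a + m*(-9*a^2 + 85*a + 50) - 200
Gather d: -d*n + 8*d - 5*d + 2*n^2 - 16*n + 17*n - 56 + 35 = d*(3 - n) + 2*n^2 + n - 21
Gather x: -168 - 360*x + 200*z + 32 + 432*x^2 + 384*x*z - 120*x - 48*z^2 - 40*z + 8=432*x^2 + x*(384*z - 480) - 48*z^2 + 160*z - 128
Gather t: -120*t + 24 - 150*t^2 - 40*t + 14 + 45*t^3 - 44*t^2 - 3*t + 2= 45*t^3 - 194*t^2 - 163*t + 40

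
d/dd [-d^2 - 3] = -2*d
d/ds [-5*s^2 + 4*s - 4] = 4 - 10*s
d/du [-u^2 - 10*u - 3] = -2*u - 10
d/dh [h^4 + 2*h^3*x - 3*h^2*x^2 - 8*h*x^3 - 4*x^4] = 4*h^3 + 6*h^2*x - 6*h*x^2 - 8*x^3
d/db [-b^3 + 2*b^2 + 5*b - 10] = -3*b^2 + 4*b + 5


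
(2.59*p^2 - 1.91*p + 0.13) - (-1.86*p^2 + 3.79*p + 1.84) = 4.45*p^2 - 5.7*p - 1.71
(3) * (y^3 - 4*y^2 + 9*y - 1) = 3*y^3 - 12*y^2 + 27*y - 3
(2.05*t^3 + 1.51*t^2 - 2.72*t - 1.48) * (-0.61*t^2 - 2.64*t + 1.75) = -1.2505*t^5 - 6.3331*t^4 + 1.2603*t^3 + 10.7261*t^2 - 0.852800000000001*t - 2.59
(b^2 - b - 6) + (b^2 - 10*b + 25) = 2*b^2 - 11*b + 19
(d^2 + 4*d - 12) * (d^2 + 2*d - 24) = d^4 + 6*d^3 - 28*d^2 - 120*d + 288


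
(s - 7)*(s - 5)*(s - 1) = s^3 - 13*s^2 + 47*s - 35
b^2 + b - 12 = (b - 3)*(b + 4)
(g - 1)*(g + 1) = g^2 - 1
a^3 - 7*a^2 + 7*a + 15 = (a - 5)*(a - 3)*(a + 1)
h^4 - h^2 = h^2*(h - 1)*(h + 1)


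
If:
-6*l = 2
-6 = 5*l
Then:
No Solution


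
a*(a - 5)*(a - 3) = a^3 - 8*a^2 + 15*a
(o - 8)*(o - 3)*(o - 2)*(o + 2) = o^4 - 11*o^3 + 20*o^2 + 44*o - 96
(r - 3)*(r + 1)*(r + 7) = r^3 + 5*r^2 - 17*r - 21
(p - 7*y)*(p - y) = p^2 - 8*p*y + 7*y^2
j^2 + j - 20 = (j - 4)*(j + 5)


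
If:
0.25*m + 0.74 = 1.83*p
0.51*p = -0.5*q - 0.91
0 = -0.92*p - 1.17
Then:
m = -12.27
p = -1.27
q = -0.52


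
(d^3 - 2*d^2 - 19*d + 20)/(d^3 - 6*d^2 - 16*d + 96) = (d^2 - 6*d + 5)/(d^2 - 10*d + 24)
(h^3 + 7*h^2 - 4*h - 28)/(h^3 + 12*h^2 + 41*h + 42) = (h - 2)/(h + 3)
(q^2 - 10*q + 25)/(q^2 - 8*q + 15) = (q - 5)/(q - 3)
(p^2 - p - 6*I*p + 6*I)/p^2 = (p^2 - p - 6*I*p + 6*I)/p^2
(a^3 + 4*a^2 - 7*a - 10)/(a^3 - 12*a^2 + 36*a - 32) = (a^2 + 6*a + 5)/(a^2 - 10*a + 16)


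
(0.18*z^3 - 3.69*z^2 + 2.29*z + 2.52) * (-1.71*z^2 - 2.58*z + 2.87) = -0.3078*z^5 + 5.8455*z^4 + 6.1209*z^3 - 20.8077*z^2 + 0.0707000000000004*z + 7.2324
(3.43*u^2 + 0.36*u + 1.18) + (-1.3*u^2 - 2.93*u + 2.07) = 2.13*u^2 - 2.57*u + 3.25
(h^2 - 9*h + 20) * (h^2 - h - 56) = h^4 - 10*h^3 - 27*h^2 + 484*h - 1120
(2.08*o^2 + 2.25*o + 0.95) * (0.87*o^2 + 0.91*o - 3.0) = 1.8096*o^4 + 3.8503*o^3 - 3.366*o^2 - 5.8855*o - 2.85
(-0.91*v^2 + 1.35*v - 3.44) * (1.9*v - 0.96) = -1.729*v^3 + 3.4386*v^2 - 7.832*v + 3.3024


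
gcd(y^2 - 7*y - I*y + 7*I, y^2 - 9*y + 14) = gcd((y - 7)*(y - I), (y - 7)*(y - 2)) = y - 7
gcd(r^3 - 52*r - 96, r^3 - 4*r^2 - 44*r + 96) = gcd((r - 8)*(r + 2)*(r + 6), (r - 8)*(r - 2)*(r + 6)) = r^2 - 2*r - 48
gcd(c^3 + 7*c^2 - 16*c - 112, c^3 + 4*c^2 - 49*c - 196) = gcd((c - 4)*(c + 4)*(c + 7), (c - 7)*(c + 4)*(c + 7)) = c^2 + 11*c + 28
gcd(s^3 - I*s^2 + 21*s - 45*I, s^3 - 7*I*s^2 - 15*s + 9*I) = s^2 - 6*I*s - 9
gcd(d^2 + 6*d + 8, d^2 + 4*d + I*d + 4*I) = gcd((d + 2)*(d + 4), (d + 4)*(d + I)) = d + 4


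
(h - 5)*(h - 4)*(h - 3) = h^3 - 12*h^2 + 47*h - 60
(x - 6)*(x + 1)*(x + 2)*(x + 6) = x^4 + 3*x^3 - 34*x^2 - 108*x - 72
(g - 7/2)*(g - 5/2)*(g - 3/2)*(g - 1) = g^4 - 17*g^3/2 + 101*g^2/4 - 247*g/8 + 105/8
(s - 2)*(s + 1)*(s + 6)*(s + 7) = s^4 + 12*s^3 + 27*s^2 - 68*s - 84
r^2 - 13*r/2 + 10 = (r - 4)*(r - 5/2)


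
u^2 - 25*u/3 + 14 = (u - 6)*(u - 7/3)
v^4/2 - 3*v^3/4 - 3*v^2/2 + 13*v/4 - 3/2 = (v/2 + 1)*(v - 3/2)*(v - 1)^2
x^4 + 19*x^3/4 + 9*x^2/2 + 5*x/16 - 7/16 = (x - 1/4)*(x + 1/2)*(x + 1)*(x + 7/2)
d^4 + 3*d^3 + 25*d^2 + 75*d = d*(d + 3)*(d - 5*I)*(d + 5*I)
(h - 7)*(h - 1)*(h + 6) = h^3 - 2*h^2 - 41*h + 42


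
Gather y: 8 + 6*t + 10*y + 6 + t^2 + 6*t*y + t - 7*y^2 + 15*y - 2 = t^2 + 7*t - 7*y^2 + y*(6*t + 25) + 12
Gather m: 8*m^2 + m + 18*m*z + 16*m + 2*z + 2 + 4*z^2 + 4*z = 8*m^2 + m*(18*z + 17) + 4*z^2 + 6*z + 2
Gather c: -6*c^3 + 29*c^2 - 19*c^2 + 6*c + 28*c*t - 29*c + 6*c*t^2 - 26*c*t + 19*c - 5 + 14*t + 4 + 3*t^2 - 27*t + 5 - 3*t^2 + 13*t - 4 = -6*c^3 + 10*c^2 + c*(6*t^2 + 2*t - 4)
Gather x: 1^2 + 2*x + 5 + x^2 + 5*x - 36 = x^2 + 7*x - 30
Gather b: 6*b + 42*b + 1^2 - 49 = 48*b - 48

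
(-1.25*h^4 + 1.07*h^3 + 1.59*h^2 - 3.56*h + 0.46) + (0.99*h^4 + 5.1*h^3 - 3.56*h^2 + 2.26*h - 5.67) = -0.26*h^4 + 6.17*h^3 - 1.97*h^2 - 1.3*h - 5.21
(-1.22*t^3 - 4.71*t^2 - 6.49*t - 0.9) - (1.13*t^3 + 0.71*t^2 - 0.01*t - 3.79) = -2.35*t^3 - 5.42*t^2 - 6.48*t + 2.89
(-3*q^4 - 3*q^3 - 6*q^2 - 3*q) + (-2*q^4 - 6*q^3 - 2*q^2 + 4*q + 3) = -5*q^4 - 9*q^3 - 8*q^2 + q + 3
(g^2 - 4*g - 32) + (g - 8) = g^2 - 3*g - 40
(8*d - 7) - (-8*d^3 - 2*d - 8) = 8*d^3 + 10*d + 1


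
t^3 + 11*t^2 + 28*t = t*(t + 4)*(t + 7)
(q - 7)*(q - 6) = q^2 - 13*q + 42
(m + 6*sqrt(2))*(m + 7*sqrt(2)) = m^2 + 13*sqrt(2)*m + 84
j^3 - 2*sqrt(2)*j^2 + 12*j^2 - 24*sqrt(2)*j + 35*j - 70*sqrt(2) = (j + 5)*(j + 7)*(j - 2*sqrt(2))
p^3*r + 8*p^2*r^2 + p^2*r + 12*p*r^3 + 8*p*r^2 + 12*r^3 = (p + 2*r)*(p + 6*r)*(p*r + r)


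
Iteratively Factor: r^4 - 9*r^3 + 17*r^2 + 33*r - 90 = (r - 5)*(r^3 - 4*r^2 - 3*r + 18) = (r - 5)*(r - 3)*(r^2 - r - 6) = (r - 5)*(r - 3)*(r + 2)*(r - 3)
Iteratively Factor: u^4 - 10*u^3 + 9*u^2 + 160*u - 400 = (u + 4)*(u^3 - 14*u^2 + 65*u - 100) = (u - 5)*(u + 4)*(u^2 - 9*u + 20) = (u - 5)*(u - 4)*(u + 4)*(u - 5)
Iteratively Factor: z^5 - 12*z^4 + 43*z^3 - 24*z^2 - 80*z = (z - 5)*(z^4 - 7*z^3 + 8*z^2 + 16*z) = (z - 5)*(z - 4)*(z^3 - 3*z^2 - 4*z) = z*(z - 5)*(z - 4)*(z^2 - 3*z - 4) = z*(z - 5)*(z - 4)*(z + 1)*(z - 4)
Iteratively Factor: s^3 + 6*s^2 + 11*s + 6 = (s + 2)*(s^2 + 4*s + 3) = (s + 2)*(s + 3)*(s + 1)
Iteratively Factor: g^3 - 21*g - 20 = (g + 4)*(g^2 - 4*g - 5) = (g - 5)*(g + 4)*(g + 1)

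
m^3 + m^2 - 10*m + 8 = (m - 2)*(m - 1)*(m + 4)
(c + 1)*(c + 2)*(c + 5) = c^3 + 8*c^2 + 17*c + 10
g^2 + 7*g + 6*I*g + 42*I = (g + 7)*(g + 6*I)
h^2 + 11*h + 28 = (h + 4)*(h + 7)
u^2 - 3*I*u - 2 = (u - 2*I)*(u - I)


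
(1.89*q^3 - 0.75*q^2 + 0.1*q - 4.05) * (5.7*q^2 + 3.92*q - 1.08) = 10.773*q^5 + 3.1338*q^4 - 4.4112*q^3 - 21.883*q^2 - 15.984*q + 4.374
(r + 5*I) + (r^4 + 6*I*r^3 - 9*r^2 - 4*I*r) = r^4 + 6*I*r^3 - 9*r^2 + r - 4*I*r + 5*I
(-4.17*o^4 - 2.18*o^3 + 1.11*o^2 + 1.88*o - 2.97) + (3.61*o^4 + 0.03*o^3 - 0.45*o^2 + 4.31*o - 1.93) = -0.56*o^4 - 2.15*o^3 + 0.66*o^2 + 6.19*o - 4.9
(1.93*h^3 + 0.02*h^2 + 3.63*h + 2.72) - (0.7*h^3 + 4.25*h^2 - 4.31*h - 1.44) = 1.23*h^3 - 4.23*h^2 + 7.94*h + 4.16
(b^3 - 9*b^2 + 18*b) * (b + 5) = b^4 - 4*b^3 - 27*b^2 + 90*b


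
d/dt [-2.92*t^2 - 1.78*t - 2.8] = -5.84*t - 1.78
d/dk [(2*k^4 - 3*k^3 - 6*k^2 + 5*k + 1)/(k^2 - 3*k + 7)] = (4*k^5 - 21*k^4 + 74*k^3 - 50*k^2 - 86*k + 38)/(k^4 - 6*k^3 + 23*k^2 - 42*k + 49)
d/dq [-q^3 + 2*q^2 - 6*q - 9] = -3*q^2 + 4*q - 6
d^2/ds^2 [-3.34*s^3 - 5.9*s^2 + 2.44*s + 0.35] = -20.04*s - 11.8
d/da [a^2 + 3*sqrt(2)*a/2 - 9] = 2*a + 3*sqrt(2)/2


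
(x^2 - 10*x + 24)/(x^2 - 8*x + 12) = (x - 4)/(x - 2)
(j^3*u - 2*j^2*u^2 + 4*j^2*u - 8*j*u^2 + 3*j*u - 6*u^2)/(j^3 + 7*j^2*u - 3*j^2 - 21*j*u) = u*(j^3 - 2*j^2*u + 4*j^2 - 8*j*u + 3*j - 6*u)/(j*(j^2 + 7*j*u - 3*j - 21*u))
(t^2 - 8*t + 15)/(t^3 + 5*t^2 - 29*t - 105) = (t - 3)/(t^2 + 10*t + 21)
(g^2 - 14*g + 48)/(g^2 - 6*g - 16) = (g - 6)/(g + 2)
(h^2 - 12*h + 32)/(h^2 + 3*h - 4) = (h^2 - 12*h + 32)/(h^2 + 3*h - 4)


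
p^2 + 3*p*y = p*(p + 3*y)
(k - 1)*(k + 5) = k^2 + 4*k - 5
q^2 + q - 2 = (q - 1)*(q + 2)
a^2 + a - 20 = (a - 4)*(a + 5)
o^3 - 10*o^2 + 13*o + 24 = (o - 8)*(o - 3)*(o + 1)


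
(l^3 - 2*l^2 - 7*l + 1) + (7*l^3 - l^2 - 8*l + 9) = 8*l^3 - 3*l^2 - 15*l + 10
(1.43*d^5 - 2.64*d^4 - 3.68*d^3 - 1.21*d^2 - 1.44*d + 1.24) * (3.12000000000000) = 4.4616*d^5 - 8.2368*d^4 - 11.4816*d^3 - 3.7752*d^2 - 4.4928*d + 3.8688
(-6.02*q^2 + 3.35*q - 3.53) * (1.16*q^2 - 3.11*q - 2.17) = -6.9832*q^4 + 22.6082*q^3 - 1.4499*q^2 + 3.7088*q + 7.6601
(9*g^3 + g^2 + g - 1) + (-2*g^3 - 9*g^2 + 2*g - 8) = 7*g^3 - 8*g^2 + 3*g - 9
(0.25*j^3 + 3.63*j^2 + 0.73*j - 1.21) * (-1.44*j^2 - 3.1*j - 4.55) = -0.36*j^5 - 6.0022*j^4 - 13.4417*j^3 - 17.0371*j^2 + 0.4295*j + 5.5055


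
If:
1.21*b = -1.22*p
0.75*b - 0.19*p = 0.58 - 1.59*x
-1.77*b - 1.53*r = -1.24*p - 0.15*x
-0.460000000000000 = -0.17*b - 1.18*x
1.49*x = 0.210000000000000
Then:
No Solution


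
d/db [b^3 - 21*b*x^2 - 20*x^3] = 3*b^2 - 21*x^2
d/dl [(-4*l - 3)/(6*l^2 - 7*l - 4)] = (24*l^2 + 36*l - 5)/(36*l^4 - 84*l^3 + l^2 + 56*l + 16)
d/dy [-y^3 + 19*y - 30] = 19 - 3*y^2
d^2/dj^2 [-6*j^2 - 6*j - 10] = -12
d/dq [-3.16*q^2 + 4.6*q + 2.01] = 4.6 - 6.32*q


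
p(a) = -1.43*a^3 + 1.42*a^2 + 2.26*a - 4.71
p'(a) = -4.29*a^2 + 2.84*a + 2.26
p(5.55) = -192.89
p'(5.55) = -114.12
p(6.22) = -279.83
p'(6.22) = -146.05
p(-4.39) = 133.72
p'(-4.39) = -92.88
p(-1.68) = 2.28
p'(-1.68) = -14.62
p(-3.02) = 40.80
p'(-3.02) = -45.44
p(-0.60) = -5.25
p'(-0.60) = -0.99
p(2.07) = -6.63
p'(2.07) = -10.24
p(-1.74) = 3.19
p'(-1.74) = -15.67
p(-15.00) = 5107.14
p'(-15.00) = -1005.59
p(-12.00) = 2643.69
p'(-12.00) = -649.58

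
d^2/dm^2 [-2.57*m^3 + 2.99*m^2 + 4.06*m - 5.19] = 5.98 - 15.42*m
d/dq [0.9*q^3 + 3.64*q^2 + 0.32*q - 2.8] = 2.7*q^2 + 7.28*q + 0.32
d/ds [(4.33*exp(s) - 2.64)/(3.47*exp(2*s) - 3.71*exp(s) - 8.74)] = (-15.0251*exp(2*s) + 18.3216*exp(s) - 47.6386)*exp(s)/(12.0409*exp(4*s) - 25.7474*exp(3*s) - 46.8915*exp(2*s) + 64.8508*exp(s) + 76.3876)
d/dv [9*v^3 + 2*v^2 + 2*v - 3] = 27*v^2 + 4*v + 2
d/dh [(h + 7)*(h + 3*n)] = 2*h + 3*n + 7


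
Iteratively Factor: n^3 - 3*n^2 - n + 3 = (n + 1)*(n^2 - 4*n + 3) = (n - 3)*(n + 1)*(n - 1)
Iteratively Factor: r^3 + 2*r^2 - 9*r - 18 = (r - 3)*(r^2 + 5*r + 6) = (r - 3)*(r + 3)*(r + 2)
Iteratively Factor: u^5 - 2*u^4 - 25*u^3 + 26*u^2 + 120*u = (u - 3)*(u^4 + u^3 - 22*u^2 - 40*u) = (u - 3)*(u + 4)*(u^3 - 3*u^2 - 10*u) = (u - 3)*(u + 2)*(u + 4)*(u^2 - 5*u) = (u - 5)*(u - 3)*(u + 2)*(u + 4)*(u)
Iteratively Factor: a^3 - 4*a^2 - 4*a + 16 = (a - 2)*(a^2 - 2*a - 8) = (a - 2)*(a + 2)*(a - 4)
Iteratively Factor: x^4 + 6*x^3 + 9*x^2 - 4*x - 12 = (x + 2)*(x^3 + 4*x^2 + x - 6) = (x + 2)*(x + 3)*(x^2 + x - 2) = (x + 2)^2*(x + 3)*(x - 1)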